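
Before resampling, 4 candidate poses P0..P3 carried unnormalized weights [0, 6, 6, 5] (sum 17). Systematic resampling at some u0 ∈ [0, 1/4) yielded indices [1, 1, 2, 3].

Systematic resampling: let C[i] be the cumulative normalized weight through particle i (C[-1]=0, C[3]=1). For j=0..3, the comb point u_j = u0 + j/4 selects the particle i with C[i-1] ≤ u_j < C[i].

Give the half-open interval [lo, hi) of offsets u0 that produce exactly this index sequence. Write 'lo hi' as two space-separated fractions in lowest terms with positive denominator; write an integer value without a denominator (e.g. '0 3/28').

C = [0, 6/17, 12/17, 1]
j=0 picked index 1: u0 ∈ [0, 6/17)
j=1 picked index 1: u0 ∈ [-1/4, 7/68)
j=2 picked index 2: u0 ∈ [-5/34, 7/34)
j=3 picked index 3: u0 ∈ [-3/68, 1/4)
intersection: [0, 7/68)

0 7/68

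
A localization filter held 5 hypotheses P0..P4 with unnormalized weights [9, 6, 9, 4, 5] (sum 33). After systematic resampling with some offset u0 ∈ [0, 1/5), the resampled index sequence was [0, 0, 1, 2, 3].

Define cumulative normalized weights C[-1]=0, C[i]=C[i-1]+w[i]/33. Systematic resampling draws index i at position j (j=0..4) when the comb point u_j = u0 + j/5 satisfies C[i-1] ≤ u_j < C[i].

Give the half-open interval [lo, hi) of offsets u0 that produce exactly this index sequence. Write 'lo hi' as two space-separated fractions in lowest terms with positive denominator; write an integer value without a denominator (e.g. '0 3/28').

C = [3/11, 5/11, 8/11, 28/33, 1]
j=0 picked index 0: u0 ∈ [0, 3/11)
j=1 picked index 0: u0 ∈ [-1/5, 4/55)
j=2 picked index 1: u0 ∈ [-7/55, 3/55)
j=3 picked index 2: u0 ∈ [-8/55, 7/55)
j=4 picked index 3: u0 ∈ [-4/55, 8/165)
intersection: [0, 8/165)

0 8/165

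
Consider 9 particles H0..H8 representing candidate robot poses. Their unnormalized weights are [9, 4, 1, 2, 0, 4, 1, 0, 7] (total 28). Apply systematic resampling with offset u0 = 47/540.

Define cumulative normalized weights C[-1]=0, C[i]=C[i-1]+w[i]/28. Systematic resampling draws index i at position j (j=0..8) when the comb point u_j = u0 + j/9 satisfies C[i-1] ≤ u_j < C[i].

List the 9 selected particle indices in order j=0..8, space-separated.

0 0 0 1 3 5 8 8 8

C = [9/28, 13/28, 1/2, 4/7, 4/7, 5/7, 3/4, 3/4, 1]
j=0: u_0=47/540 ∈ [0, 9/28) → index 0
j=1: u_1=107/540 ∈ [0, 9/28) → index 0
j=2: u_2=167/540 ∈ [0, 9/28) → index 0
j=3: u_3=227/540 ∈ [9/28, 13/28) → index 1
j=4: u_4=287/540 ∈ [1/2, 4/7) → index 3
j=5: u_5=347/540 ∈ [4/7, 5/7) → index 5
j=6: u_6=407/540 ∈ [3/4, 1) → index 8
j=7: u_7=467/540 ∈ [3/4, 1) → index 8
j=8: u_8=527/540 ∈ [3/4, 1) → index 8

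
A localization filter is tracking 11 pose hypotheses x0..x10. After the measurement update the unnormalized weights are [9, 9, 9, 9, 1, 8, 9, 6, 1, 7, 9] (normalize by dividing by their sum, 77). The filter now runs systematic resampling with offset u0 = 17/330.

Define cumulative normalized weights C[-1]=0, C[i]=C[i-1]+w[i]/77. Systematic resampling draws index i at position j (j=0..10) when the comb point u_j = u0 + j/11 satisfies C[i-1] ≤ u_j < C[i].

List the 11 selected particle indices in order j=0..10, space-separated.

C = [9/77, 18/77, 27/77, 36/77, 37/77, 45/77, 54/77, 60/77, 61/77, 68/77, 1]
j=0: u_0=17/330 ∈ [0, 9/77) → index 0
j=1: u_1=47/330 ∈ [9/77, 18/77) → index 1
j=2: u_2=7/30 ∈ [9/77, 18/77) → index 1
j=3: u_3=107/330 ∈ [18/77, 27/77) → index 2
j=4: u_4=137/330 ∈ [27/77, 36/77) → index 3
j=5: u_5=167/330 ∈ [37/77, 45/77) → index 5
j=6: u_6=197/330 ∈ [45/77, 54/77) → index 6
j=7: u_7=227/330 ∈ [45/77, 54/77) → index 6
j=8: u_8=257/330 ∈ [54/77, 60/77) → index 7
j=9: u_9=287/330 ∈ [61/77, 68/77) → index 9
j=10: u_10=317/330 ∈ [68/77, 1) → index 10

0 1 1 2 3 5 6 6 7 9 10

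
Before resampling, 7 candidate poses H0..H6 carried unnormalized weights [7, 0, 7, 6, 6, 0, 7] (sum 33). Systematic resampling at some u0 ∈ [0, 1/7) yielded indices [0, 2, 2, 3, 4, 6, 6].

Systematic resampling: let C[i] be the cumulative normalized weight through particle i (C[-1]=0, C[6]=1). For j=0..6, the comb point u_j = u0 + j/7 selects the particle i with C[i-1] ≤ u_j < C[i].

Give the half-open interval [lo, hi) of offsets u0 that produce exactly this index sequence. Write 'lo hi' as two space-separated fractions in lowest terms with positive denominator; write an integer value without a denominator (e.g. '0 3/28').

17/231 32/231

C = [7/33, 7/33, 14/33, 20/33, 26/33, 26/33, 1]
j=0 picked index 0: u0 ∈ [0, 7/33)
j=1 picked index 2: u0 ∈ [16/231, 65/231)
j=2 picked index 2: u0 ∈ [-17/231, 32/231)
j=3 picked index 3: u0 ∈ [-1/231, 41/231)
j=4 picked index 4: u0 ∈ [8/231, 50/231)
j=5 picked index 6: u0 ∈ [17/231, 2/7)
j=6 picked index 6: u0 ∈ [-16/231, 1/7)
intersection: [17/231, 32/231)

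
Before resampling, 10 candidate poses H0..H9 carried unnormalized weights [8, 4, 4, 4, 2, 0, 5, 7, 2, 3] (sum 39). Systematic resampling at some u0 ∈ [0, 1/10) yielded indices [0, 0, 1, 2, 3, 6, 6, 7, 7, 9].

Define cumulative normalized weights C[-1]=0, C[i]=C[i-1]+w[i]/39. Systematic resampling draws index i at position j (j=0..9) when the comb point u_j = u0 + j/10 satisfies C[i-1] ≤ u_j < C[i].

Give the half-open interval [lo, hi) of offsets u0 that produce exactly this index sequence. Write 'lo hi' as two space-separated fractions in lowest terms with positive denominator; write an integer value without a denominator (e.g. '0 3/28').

5/78 14/195

C = [8/39, 4/13, 16/39, 20/39, 22/39, 22/39, 9/13, 34/39, 12/13, 1]
j=0 picked index 0: u0 ∈ [0, 8/39)
j=1 picked index 0: u0 ∈ [-1/10, 41/390)
j=2 picked index 1: u0 ∈ [1/195, 7/65)
j=3 picked index 2: u0 ∈ [1/130, 43/390)
j=4 picked index 3: u0 ∈ [2/195, 22/195)
j=5 picked index 6: u0 ∈ [5/78, 5/26)
j=6 picked index 6: u0 ∈ [-7/195, 6/65)
j=7 picked index 7: u0 ∈ [-1/130, 67/390)
j=8 picked index 7: u0 ∈ [-7/65, 14/195)
j=9 picked index 9: u0 ∈ [3/130, 1/10)
intersection: [5/78, 14/195)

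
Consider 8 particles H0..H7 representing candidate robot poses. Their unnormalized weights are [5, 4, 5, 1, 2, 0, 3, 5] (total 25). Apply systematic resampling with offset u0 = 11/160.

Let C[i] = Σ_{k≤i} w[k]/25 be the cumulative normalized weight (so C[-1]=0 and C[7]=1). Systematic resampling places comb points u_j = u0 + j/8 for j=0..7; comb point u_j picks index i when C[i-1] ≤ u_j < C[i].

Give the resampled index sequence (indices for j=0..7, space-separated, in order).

0 0 1 2 3 6 7 7

C = [1/5, 9/25, 14/25, 3/5, 17/25, 17/25, 4/5, 1]
j=0: u_0=11/160 ∈ [0, 1/5) → index 0
j=1: u_1=31/160 ∈ [0, 1/5) → index 0
j=2: u_2=51/160 ∈ [1/5, 9/25) → index 1
j=3: u_3=71/160 ∈ [9/25, 14/25) → index 2
j=4: u_4=91/160 ∈ [14/25, 3/5) → index 3
j=5: u_5=111/160 ∈ [17/25, 4/5) → index 6
j=6: u_6=131/160 ∈ [4/5, 1) → index 7
j=7: u_7=151/160 ∈ [4/5, 1) → index 7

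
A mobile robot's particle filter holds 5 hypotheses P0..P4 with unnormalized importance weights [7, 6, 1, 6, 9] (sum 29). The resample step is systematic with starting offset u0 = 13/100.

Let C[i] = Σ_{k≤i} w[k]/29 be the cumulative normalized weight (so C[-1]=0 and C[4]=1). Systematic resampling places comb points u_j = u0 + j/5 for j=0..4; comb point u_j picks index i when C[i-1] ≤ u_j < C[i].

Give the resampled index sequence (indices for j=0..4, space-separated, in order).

C = [7/29, 13/29, 14/29, 20/29, 1]
j=0: u_0=13/100 ∈ [0, 7/29) → index 0
j=1: u_1=33/100 ∈ [7/29, 13/29) → index 1
j=2: u_2=53/100 ∈ [14/29, 20/29) → index 3
j=3: u_3=73/100 ∈ [20/29, 1) → index 4
j=4: u_4=93/100 ∈ [20/29, 1) → index 4

0 1 3 4 4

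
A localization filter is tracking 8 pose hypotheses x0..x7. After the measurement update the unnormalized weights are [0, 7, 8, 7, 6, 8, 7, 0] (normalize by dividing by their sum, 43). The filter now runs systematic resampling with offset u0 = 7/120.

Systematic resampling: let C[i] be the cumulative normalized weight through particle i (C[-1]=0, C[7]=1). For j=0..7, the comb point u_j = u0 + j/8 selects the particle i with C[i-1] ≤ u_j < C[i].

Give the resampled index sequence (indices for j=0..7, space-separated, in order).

1 2 2 3 4 5 5 6

C = [0, 7/43, 15/43, 22/43, 28/43, 36/43, 1, 1]
j=0: u_0=7/120 ∈ [0, 7/43) → index 1
j=1: u_1=11/60 ∈ [7/43, 15/43) → index 2
j=2: u_2=37/120 ∈ [7/43, 15/43) → index 2
j=3: u_3=13/30 ∈ [15/43, 22/43) → index 3
j=4: u_4=67/120 ∈ [22/43, 28/43) → index 4
j=5: u_5=41/60 ∈ [28/43, 36/43) → index 5
j=6: u_6=97/120 ∈ [28/43, 36/43) → index 5
j=7: u_7=14/15 ∈ [36/43, 1) → index 6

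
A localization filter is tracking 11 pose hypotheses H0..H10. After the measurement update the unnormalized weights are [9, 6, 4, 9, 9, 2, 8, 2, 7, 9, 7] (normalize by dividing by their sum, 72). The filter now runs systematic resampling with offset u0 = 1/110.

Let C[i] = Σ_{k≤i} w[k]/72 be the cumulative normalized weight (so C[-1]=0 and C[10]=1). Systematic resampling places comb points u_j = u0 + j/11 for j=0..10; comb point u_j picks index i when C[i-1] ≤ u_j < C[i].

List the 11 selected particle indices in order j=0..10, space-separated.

C = [1/8, 5/24, 19/72, 7/18, 37/72, 13/24, 47/72, 49/72, 7/9, 65/72, 1]
j=0: u_0=1/110 ∈ [0, 1/8) → index 0
j=1: u_1=1/10 ∈ [0, 1/8) → index 0
j=2: u_2=21/110 ∈ [1/8, 5/24) → index 1
j=3: u_3=31/110 ∈ [19/72, 7/18) → index 3
j=4: u_4=41/110 ∈ [19/72, 7/18) → index 3
j=5: u_5=51/110 ∈ [7/18, 37/72) → index 4
j=6: u_6=61/110 ∈ [13/24, 47/72) → index 6
j=7: u_7=71/110 ∈ [13/24, 47/72) → index 6
j=8: u_8=81/110 ∈ [49/72, 7/9) → index 8
j=9: u_9=91/110 ∈ [7/9, 65/72) → index 9
j=10: u_10=101/110 ∈ [65/72, 1) → index 10

0 0 1 3 3 4 6 6 8 9 10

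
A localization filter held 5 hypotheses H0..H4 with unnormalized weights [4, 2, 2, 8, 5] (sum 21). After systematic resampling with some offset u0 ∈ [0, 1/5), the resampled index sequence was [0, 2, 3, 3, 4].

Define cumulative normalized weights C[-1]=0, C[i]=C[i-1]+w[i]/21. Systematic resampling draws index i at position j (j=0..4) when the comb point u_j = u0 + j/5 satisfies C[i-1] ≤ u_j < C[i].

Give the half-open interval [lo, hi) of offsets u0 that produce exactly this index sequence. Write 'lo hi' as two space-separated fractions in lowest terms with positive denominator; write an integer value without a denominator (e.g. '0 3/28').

3/35 17/105

C = [4/21, 2/7, 8/21, 16/21, 1]
j=0 picked index 0: u0 ∈ [0, 4/21)
j=1 picked index 2: u0 ∈ [3/35, 19/105)
j=2 picked index 3: u0 ∈ [-2/105, 38/105)
j=3 picked index 3: u0 ∈ [-23/105, 17/105)
j=4 picked index 4: u0 ∈ [-4/105, 1/5)
intersection: [3/35, 17/105)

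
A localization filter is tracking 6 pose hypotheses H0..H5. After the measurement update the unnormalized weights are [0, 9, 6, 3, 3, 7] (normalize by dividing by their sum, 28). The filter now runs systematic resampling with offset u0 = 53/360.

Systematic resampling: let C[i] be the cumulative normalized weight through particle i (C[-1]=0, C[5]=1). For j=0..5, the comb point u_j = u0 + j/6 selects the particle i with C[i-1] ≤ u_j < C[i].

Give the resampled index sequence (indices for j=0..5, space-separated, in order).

1 1 2 4 5 5

C = [0, 9/28, 15/28, 9/14, 3/4, 1]
j=0: u_0=53/360 ∈ [0, 9/28) → index 1
j=1: u_1=113/360 ∈ [0, 9/28) → index 1
j=2: u_2=173/360 ∈ [9/28, 15/28) → index 2
j=3: u_3=233/360 ∈ [9/14, 3/4) → index 4
j=4: u_4=293/360 ∈ [3/4, 1) → index 5
j=5: u_5=353/360 ∈ [3/4, 1) → index 5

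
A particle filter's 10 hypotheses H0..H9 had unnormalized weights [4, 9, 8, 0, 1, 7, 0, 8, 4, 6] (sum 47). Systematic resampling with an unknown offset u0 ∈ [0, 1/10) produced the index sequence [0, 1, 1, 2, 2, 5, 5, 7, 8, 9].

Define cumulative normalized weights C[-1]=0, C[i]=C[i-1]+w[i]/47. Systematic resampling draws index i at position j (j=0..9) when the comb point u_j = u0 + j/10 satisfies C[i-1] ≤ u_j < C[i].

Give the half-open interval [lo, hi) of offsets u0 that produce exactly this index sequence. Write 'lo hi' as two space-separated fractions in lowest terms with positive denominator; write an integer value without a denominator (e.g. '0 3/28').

0 4/235

C = [4/47, 13/47, 21/47, 21/47, 22/47, 29/47, 29/47, 37/47, 41/47, 1]
j=0 picked index 0: u0 ∈ [0, 4/47)
j=1 picked index 1: u0 ∈ [-7/470, 83/470)
j=2 picked index 1: u0 ∈ [-27/235, 18/235)
j=3 picked index 2: u0 ∈ [-11/470, 69/470)
j=4 picked index 2: u0 ∈ [-29/235, 11/235)
j=5 picked index 5: u0 ∈ [-3/94, 11/94)
j=6 picked index 5: u0 ∈ [-31/235, 4/235)
j=7 picked index 7: u0 ∈ [-39/470, 41/470)
j=8 picked index 8: u0 ∈ [-3/235, 17/235)
j=9 picked index 9: u0 ∈ [-13/470, 1/10)
intersection: [0, 4/235)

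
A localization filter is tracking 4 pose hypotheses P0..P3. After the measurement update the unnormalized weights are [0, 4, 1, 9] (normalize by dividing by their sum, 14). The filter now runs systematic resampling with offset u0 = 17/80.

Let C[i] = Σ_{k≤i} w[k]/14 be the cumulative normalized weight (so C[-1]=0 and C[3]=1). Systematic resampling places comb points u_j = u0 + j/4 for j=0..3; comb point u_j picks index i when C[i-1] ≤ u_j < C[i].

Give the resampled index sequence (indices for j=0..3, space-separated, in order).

1 3 3 3

C = [0, 2/7, 5/14, 1]
j=0: u_0=17/80 ∈ [0, 2/7) → index 1
j=1: u_1=37/80 ∈ [5/14, 1) → index 3
j=2: u_2=57/80 ∈ [5/14, 1) → index 3
j=3: u_3=77/80 ∈ [5/14, 1) → index 3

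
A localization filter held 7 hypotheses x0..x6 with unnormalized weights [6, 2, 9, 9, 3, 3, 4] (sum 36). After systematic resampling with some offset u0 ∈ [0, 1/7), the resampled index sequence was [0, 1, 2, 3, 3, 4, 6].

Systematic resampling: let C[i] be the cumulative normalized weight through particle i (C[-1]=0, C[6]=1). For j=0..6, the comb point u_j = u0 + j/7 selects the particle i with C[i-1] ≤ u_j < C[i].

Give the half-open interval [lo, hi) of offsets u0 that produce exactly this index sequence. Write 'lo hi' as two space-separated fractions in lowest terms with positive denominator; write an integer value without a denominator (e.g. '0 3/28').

11/252 5/63

C = [1/6, 2/9, 17/36, 13/18, 29/36, 8/9, 1]
j=0 picked index 0: u0 ∈ [0, 1/6)
j=1 picked index 1: u0 ∈ [1/42, 5/63)
j=2 picked index 2: u0 ∈ [-4/63, 47/252)
j=3 picked index 3: u0 ∈ [11/252, 37/126)
j=4 picked index 3: u0 ∈ [-25/252, 19/126)
j=5 picked index 4: u0 ∈ [1/126, 23/252)
j=6 picked index 6: u0 ∈ [2/63, 1/7)
intersection: [11/252, 5/63)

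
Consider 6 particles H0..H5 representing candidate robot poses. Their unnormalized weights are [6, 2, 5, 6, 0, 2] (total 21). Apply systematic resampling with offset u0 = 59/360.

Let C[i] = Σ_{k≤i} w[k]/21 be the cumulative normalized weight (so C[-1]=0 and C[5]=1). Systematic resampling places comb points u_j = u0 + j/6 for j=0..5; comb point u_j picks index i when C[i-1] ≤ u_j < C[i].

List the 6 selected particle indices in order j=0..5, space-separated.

0 1 2 3 3 5

C = [2/7, 8/21, 13/21, 19/21, 19/21, 1]
j=0: u_0=59/360 ∈ [0, 2/7) → index 0
j=1: u_1=119/360 ∈ [2/7, 8/21) → index 1
j=2: u_2=179/360 ∈ [8/21, 13/21) → index 2
j=3: u_3=239/360 ∈ [13/21, 19/21) → index 3
j=4: u_4=299/360 ∈ [13/21, 19/21) → index 3
j=5: u_5=359/360 ∈ [19/21, 1) → index 5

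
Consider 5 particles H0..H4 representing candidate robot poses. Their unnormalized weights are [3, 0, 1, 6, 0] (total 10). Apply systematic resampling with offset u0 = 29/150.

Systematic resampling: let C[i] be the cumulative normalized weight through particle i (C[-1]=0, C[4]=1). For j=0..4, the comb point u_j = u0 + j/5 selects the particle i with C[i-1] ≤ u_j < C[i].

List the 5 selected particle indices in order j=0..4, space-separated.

0 2 3 3 3

C = [3/10, 3/10, 2/5, 1, 1]
j=0: u_0=29/150 ∈ [0, 3/10) → index 0
j=1: u_1=59/150 ∈ [3/10, 2/5) → index 2
j=2: u_2=89/150 ∈ [2/5, 1) → index 3
j=3: u_3=119/150 ∈ [2/5, 1) → index 3
j=4: u_4=149/150 ∈ [2/5, 1) → index 3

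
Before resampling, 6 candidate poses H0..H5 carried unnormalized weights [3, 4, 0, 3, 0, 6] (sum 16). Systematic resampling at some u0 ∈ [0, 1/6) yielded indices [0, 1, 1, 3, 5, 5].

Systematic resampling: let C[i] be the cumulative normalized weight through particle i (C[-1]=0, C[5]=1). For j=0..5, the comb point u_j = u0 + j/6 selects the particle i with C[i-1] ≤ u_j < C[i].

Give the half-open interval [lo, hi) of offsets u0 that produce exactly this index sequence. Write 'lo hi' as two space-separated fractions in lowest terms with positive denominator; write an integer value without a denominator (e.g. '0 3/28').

C = [3/16, 7/16, 7/16, 5/8, 5/8, 1]
j=0 picked index 0: u0 ∈ [0, 3/16)
j=1 picked index 1: u0 ∈ [1/48, 13/48)
j=2 picked index 1: u0 ∈ [-7/48, 5/48)
j=3 picked index 3: u0 ∈ [-1/16, 1/8)
j=4 picked index 5: u0 ∈ [-1/24, 1/3)
j=5 picked index 5: u0 ∈ [-5/24, 1/6)
intersection: [1/48, 5/48)

1/48 5/48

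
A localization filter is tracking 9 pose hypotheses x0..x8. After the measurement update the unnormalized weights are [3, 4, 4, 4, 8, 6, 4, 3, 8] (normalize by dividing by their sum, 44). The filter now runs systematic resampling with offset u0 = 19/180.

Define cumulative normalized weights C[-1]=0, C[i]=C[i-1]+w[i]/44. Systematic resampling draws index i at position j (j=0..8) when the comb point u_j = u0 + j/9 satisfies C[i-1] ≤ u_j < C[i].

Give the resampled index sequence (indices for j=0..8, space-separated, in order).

1 2 3 4 5 6 7 8 8

C = [3/44, 7/44, 1/4, 15/44, 23/44, 29/44, 3/4, 9/11, 1]
j=0: u_0=19/180 ∈ [3/44, 7/44) → index 1
j=1: u_1=13/60 ∈ [7/44, 1/4) → index 2
j=2: u_2=59/180 ∈ [1/4, 15/44) → index 3
j=3: u_3=79/180 ∈ [15/44, 23/44) → index 4
j=4: u_4=11/20 ∈ [23/44, 29/44) → index 5
j=5: u_5=119/180 ∈ [29/44, 3/4) → index 6
j=6: u_6=139/180 ∈ [3/4, 9/11) → index 7
j=7: u_7=53/60 ∈ [9/11, 1) → index 8
j=8: u_8=179/180 ∈ [9/11, 1) → index 8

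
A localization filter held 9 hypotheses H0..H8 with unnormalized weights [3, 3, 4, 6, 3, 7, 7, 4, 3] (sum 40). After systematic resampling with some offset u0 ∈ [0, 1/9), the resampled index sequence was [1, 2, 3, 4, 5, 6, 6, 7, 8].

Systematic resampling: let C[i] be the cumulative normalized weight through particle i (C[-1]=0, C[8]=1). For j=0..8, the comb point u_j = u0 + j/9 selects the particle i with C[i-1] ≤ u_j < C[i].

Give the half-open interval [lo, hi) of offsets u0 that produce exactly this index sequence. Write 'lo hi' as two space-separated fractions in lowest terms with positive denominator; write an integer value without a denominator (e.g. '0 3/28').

C = [3/40, 3/20, 1/4, 2/5, 19/40, 13/20, 33/40, 37/40, 1]
j=0 picked index 1: u0 ∈ [3/40, 3/20)
j=1 picked index 2: u0 ∈ [7/180, 5/36)
j=2 picked index 3: u0 ∈ [1/36, 8/45)
j=3 picked index 4: u0 ∈ [1/15, 17/120)
j=4 picked index 5: u0 ∈ [11/360, 37/180)
j=5 picked index 6: u0 ∈ [17/180, 97/360)
j=6 picked index 6: u0 ∈ [-1/60, 19/120)
j=7 picked index 7: u0 ∈ [17/360, 53/360)
j=8 picked index 8: u0 ∈ [13/360, 1/9)
intersection: [17/180, 1/9)

17/180 1/9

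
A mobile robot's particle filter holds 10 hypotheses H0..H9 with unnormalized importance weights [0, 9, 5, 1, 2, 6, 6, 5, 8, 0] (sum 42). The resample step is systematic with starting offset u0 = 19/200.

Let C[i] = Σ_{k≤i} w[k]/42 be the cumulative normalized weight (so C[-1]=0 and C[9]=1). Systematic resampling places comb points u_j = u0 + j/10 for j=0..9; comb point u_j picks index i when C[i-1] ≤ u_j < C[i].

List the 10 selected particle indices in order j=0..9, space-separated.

C = [0, 3/14, 1/3, 5/14, 17/42, 23/42, 29/42, 17/21, 1, 1]
j=0: u_0=19/200 ∈ [0, 3/14) → index 1
j=1: u_1=39/200 ∈ [0, 3/14) → index 1
j=2: u_2=59/200 ∈ [3/14, 1/3) → index 2
j=3: u_3=79/200 ∈ [5/14, 17/42) → index 4
j=4: u_4=99/200 ∈ [17/42, 23/42) → index 5
j=5: u_5=119/200 ∈ [23/42, 29/42) → index 6
j=6: u_6=139/200 ∈ [29/42, 17/21) → index 7
j=7: u_7=159/200 ∈ [29/42, 17/21) → index 7
j=8: u_8=179/200 ∈ [17/21, 1) → index 8
j=9: u_9=199/200 ∈ [17/21, 1) → index 8

1 1 2 4 5 6 7 7 8 8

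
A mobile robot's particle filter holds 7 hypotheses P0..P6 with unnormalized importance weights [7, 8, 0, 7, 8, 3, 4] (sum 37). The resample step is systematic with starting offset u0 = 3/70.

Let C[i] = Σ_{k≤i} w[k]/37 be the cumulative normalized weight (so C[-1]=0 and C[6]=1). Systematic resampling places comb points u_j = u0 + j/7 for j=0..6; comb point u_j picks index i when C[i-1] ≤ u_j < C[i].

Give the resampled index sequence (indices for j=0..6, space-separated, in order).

0 0 1 3 4 4 6

C = [7/37, 15/37, 15/37, 22/37, 30/37, 33/37, 1]
j=0: u_0=3/70 ∈ [0, 7/37) → index 0
j=1: u_1=13/70 ∈ [0, 7/37) → index 0
j=2: u_2=23/70 ∈ [7/37, 15/37) → index 1
j=3: u_3=33/70 ∈ [15/37, 22/37) → index 3
j=4: u_4=43/70 ∈ [22/37, 30/37) → index 4
j=5: u_5=53/70 ∈ [22/37, 30/37) → index 4
j=6: u_6=9/10 ∈ [33/37, 1) → index 6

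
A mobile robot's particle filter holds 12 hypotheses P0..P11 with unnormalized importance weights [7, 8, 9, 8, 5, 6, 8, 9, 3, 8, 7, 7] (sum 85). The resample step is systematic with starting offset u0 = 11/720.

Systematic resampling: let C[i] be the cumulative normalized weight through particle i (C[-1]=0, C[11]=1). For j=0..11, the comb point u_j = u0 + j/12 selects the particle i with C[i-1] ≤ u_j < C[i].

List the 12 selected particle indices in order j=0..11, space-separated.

C = [7/85, 3/17, 24/85, 32/85, 37/85, 43/85, 3/5, 12/17, 63/85, 71/85, 78/85, 1]
j=0: u_0=11/720 ∈ [0, 7/85) → index 0
j=1: u_1=71/720 ∈ [7/85, 3/17) → index 1
j=2: u_2=131/720 ∈ [3/17, 24/85) → index 2
j=3: u_3=191/720 ∈ [3/17, 24/85) → index 2
j=4: u_4=251/720 ∈ [24/85, 32/85) → index 3
j=5: u_5=311/720 ∈ [32/85, 37/85) → index 4
j=6: u_6=371/720 ∈ [43/85, 3/5) → index 6
j=7: u_7=431/720 ∈ [43/85, 3/5) → index 6
j=8: u_8=491/720 ∈ [3/5, 12/17) → index 7
j=9: u_9=551/720 ∈ [63/85, 71/85) → index 9
j=10: u_10=611/720 ∈ [71/85, 78/85) → index 10
j=11: u_11=671/720 ∈ [78/85, 1) → index 11

0 1 2 2 3 4 6 6 7 9 10 11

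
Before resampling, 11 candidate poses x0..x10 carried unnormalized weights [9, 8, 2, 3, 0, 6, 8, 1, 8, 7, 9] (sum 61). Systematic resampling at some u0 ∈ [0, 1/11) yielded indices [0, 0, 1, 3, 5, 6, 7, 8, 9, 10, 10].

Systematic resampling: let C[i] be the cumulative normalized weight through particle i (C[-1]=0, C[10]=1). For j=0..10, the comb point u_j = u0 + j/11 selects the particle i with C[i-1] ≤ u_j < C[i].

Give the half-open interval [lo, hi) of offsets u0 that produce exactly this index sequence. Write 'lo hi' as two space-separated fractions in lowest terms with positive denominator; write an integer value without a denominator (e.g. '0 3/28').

30/671 38/671

C = [9/61, 17/61, 19/61, 22/61, 22/61, 28/61, 36/61, 37/61, 45/61, 52/61, 1]
j=0 picked index 0: u0 ∈ [0, 9/61)
j=1 picked index 0: u0 ∈ [-1/11, 38/671)
j=2 picked index 1: u0 ∈ [-23/671, 65/671)
j=3 picked index 3: u0 ∈ [26/671, 59/671)
j=4 picked index 5: u0 ∈ [-2/671, 64/671)
j=5 picked index 6: u0 ∈ [3/671, 91/671)
j=6 picked index 7: u0 ∈ [30/671, 41/671)
j=7 picked index 8: u0 ∈ [-20/671, 68/671)
j=8 picked index 9: u0 ∈ [7/671, 84/671)
j=9 picked index 10: u0 ∈ [23/671, 2/11)
j=10 picked index 10: u0 ∈ [-38/671, 1/11)
intersection: [30/671, 38/671)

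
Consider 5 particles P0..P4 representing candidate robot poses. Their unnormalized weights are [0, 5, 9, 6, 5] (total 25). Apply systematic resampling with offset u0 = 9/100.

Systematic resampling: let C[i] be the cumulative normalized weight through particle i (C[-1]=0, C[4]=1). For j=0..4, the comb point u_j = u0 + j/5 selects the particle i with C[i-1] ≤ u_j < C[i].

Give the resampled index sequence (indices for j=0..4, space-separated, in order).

C = [0, 1/5, 14/25, 4/5, 1]
j=0: u_0=9/100 ∈ [0, 1/5) → index 1
j=1: u_1=29/100 ∈ [1/5, 14/25) → index 2
j=2: u_2=49/100 ∈ [1/5, 14/25) → index 2
j=3: u_3=69/100 ∈ [14/25, 4/5) → index 3
j=4: u_4=89/100 ∈ [4/5, 1) → index 4

1 2 2 3 4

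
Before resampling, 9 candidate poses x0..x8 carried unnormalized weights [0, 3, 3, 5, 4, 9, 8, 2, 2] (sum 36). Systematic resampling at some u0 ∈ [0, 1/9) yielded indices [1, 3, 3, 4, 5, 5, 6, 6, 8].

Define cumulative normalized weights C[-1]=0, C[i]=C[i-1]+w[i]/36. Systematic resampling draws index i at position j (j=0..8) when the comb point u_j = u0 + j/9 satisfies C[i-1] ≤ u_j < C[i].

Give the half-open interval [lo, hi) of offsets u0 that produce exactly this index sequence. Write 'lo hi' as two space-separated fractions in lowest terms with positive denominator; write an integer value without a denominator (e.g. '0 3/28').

C = [0, 1/12, 1/6, 11/36, 5/12, 2/3, 8/9, 17/18, 1]
j=0 picked index 1: u0 ∈ [0, 1/12)
j=1 picked index 3: u0 ∈ [1/18, 7/36)
j=2 picked index 3: u0 ∈ [-1/18, 1/12)
j=3 picked index 4: u0 ∈ [-1/36, 1/12)
j=4 picked index 5: u0 ∈ [-1/36, 2/9)
j=5 picked index 5: u0 ∈ [-5/36, 1/9)
j=6 picked index 6: u0 ∈ [0, 2/9)
j=7 picked index 6: u0 ∈ [-1/9, 1/9)
j=8 picked index 8: u0 ∈ [1/18, 1/9)
intersection: [1/18, 1/12)

1/18 1/12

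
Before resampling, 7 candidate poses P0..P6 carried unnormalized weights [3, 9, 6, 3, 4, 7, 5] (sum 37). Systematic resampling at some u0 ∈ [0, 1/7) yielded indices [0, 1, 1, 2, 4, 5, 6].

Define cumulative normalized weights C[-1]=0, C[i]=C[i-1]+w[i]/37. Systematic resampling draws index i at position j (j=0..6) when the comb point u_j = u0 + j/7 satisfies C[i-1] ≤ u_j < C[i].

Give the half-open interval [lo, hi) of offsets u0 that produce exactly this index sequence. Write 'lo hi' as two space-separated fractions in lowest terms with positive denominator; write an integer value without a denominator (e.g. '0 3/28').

C = [3/37, 12/37, 18/37, 21/37, 25/37, 32/37, 1]
j=0 picked index 0: u0 ∈ [0, 3/37)
j=1 picked index 1: u0 ∈ [-16/259, 47/259)
j=2 picked index 1: u0 ∈ [-53/259, 10/259)
j=3 picked index 2: u0 ∈ [-27/259, 15/259)
j=4 picked index 4: u0 ∈ [-1/259, 27/259)
j=5 picked index 5: u0 ∈ [-10/259, 39/259)
j=6 picked index 6: u0 ∈ [2/259, 1/7)
intersection: [2/259, 10/259)

2/259 10/259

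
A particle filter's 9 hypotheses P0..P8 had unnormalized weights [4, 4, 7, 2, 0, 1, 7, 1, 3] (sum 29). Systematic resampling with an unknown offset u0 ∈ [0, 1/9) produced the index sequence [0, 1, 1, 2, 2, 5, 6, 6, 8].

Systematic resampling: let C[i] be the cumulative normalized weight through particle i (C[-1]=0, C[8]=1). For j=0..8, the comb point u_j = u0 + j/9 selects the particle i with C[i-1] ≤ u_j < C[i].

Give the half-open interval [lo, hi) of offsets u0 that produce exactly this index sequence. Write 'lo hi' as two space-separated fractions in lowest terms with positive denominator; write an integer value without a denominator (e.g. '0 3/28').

8/261 14/261

C = [4/29, 8/29, 15/29, 17/29, 17/29, 18/29, 25/29, 26/29, 1]
j=0 picked index 0: u0 ∈ [0, 4/29)
j=1 picked index 1: u0 ∈ [7/261, 43/261)
j=2 picked index 1: u0 ∈ [-22/261, 14/261)
j=3 picked index 2: u0 ∈ [-5/87, 16/87)
j=4 picked index 2: u0 ∈ [-44/261, 19/261)
j=5 picked index 5: u0 ∈ [8/261, 17/261)
j=6 picked index 6: u0 ∈ [-4/87, 17/87)
j=7 picked index 6: u0 ∈ [-41/261, 22/261)
j=8 picked index 8: u0 ∈ [2/261, 1/9)
intersection: [8/261, 14/261)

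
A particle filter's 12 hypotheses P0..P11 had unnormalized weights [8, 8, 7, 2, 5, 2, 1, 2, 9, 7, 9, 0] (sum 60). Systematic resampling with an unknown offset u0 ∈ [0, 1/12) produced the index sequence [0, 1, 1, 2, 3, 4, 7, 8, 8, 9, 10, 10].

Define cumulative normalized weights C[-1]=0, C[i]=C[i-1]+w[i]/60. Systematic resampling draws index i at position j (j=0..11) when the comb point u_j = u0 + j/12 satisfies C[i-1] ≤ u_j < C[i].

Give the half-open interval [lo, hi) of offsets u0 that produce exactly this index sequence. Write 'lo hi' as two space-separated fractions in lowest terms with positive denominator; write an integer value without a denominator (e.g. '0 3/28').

1/20 1/15

C = [2/15, 4/15, 23/60, 5/12, 1/2, 8/15, 11/20, 7/12, 11/15, 17/20, 1, 1]
j=0 picked index 0: u0 ∈ [0, 2/15)
j=1 picked index 1: u0 ∈ [1/20, 11/60)
j=2 picked index 1: u0 ∈ [-1/30, 1/10)
j=3 picked index 2: u0 ∈ [1/60, 2/15)
j=4 picked index 3: u0 ∈ [1/20, 1/12)
j=5 picked index 4: u0 ∈ [0, 1/12)
j=6 picked index 7: u0 ∈ [1/20, 1/12)
j=7 picked index 8: u0 ∈ [0, 3/20)
j=8 picked index 8: u0 ∈ [-1/12, 1/15)
j=9 picked index 9: u0 ∈ [-1/60, 1/10)
j=10 picked index 10: u0 ∈ [1/60, 1/6)
j=11 picked index 10: u0 ∈ [-1/15, 1/12)
intersection: [1/20, 1/15)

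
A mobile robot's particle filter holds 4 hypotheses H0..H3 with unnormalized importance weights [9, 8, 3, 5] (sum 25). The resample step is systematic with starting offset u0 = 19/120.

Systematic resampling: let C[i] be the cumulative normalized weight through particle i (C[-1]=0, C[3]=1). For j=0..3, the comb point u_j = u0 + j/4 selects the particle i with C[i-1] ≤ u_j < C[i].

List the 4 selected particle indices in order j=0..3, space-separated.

C = [9/25, 17/25, 4/5, 1]
j=0: u_0=19/120 ∈ [0, 9/25) → index 0
j=1: u_1=49/120 ∈ [9/25, 17/25) → index 1
j=2: u_2=79/120 ∈ [9/25, 17/25) → index 1
j=3: u_3=109/120 ∈ [4/5, 1) → index 3

0 1 1 3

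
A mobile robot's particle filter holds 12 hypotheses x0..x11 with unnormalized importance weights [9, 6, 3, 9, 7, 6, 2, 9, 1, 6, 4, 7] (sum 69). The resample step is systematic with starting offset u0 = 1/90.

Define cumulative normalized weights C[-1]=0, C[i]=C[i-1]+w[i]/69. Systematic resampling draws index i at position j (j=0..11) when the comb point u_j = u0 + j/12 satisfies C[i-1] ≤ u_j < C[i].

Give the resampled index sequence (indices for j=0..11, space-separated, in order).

C = [3/23, 5/23, 6/23, 9/23, 34/69, 40/69, 14/23, 17/23, 52/69, 58/69, 62/69, 1]
j=0: u_0=1/90 ∈ [0, 3/23) → index 0
j=1: u_1=17/180 ∈ [0, 3/23) → index 0
j=2: u_2=8/45 ∈ [3/23, 5/23) → index 1
j=3: u_3=47/180 ∈ [6/23, 9/23) → index 3
j=4: u_4=31/90 ∈ [6/23, 9/23) → index 3
j=5: u_5=77/180 ∈ [9/23, 34/69) → index 4
j=6: u_6=23/45 ∈ [34/69, 40/69) → index 5
j=7: u_7=107/180 ∈ [40/69, 14/23) → index 6
j=8: u_8=61/90 ∈ [14/23, 17/23) → index 7
j=9: u_9=137/180 ∈ [52/69, 58/69) → index 9
j=10: u_10=38/45 ∈ [58/69, 62/69) → index 10
j=11: u_11=167/180 ∈ [62/69, 1) → index 11

0 0 1 3 3 4 5 6 7 9 10 11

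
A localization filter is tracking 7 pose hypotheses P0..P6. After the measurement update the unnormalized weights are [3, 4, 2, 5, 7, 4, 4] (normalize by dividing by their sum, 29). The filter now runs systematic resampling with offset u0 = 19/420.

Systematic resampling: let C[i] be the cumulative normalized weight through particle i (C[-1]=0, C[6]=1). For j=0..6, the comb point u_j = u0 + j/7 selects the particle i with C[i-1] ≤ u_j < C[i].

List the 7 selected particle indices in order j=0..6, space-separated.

C = [3/29, 7/29, 9/29, 14/29, 21/29, 25/29, 1]
j=0: u_0=19/420 ∈ [0, 3/29) → index 0
j=1: u_1=79/420 ∈ [3/29, 7/29) → index 1
j=2: u_2=139/420 ∈ [9/29, 14/29) → index 3
j=3: u_3=199/420 ∈ [9/29, 14/29) → index 3
j=4: u_4=37/60 ∈ [14/29, 21/29) → index 4
j=5: u_5=319/420 ∈ [21/29, 25/29) → index 5
j=6: u_6=379/420 ∈ [25/29, 1) → index 6

0 1 3 3 4 5 6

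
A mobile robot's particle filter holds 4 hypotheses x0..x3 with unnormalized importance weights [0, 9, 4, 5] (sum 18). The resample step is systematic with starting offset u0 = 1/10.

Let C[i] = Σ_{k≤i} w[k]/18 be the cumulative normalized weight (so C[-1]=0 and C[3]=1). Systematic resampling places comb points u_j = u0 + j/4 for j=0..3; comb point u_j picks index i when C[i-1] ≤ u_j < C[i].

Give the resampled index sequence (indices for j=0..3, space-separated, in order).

C = [0, 1/2, 13/18, 1]
j=0: u_0=1/10 ∈ [0, 1/2) → index 1
j=1: u_1=7/20 ∈ [0, 1/2) → index 1
j=2: u_2=3/5 ∈ [1/2, 13/18) → index 2
j=3: u_3=17/20 ∈ [13/18, 1) → index 3

1 1 2 3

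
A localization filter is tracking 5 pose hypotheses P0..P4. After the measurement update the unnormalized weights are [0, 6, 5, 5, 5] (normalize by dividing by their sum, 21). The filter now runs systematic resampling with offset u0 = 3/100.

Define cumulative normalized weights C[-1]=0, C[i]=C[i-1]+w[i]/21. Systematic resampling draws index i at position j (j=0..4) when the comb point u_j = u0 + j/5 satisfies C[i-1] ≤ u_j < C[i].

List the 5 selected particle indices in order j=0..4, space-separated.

1 1 2 3 4

C = [0, 2/7, 11/21, 16/21, 1]
j=0: u_0=3/100 ∈ [0, 2/7) → index 1
j=1: u_1=23/100 ∈ [0, 2/7) → index 1
j=2: u_2=43/100 ∈ [2/7, 11/21) → index 2
j=3: u_3=63/100 ∈ [11/21, 16/21) → index 3
j=4: u_4=83/100 ∈ [16/21, 1) → index 4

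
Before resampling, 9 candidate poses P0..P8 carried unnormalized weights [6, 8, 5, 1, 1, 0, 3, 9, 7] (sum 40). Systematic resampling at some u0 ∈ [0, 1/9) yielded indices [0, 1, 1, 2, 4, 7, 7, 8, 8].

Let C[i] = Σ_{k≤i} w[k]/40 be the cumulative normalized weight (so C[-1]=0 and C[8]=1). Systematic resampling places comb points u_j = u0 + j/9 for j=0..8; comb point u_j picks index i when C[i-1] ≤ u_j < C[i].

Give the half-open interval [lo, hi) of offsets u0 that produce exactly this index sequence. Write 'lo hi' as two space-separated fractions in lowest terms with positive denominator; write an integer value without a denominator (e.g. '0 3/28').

C = [3/20, 7/20, 19/40, 1/2, 21/40, 21/40, 3/5, 33/40, 1]
j=0 picked index 0: u0 ∈ [0, 3/20)
j=1 picked index 1: u0 ∈ [7/180, 43/180)
j=2 picked index 1: u0 ∈ [-13/180, 23/180)
j=3 picked index 2: u0 ∈ [1/60, 17/120)
j=4 picked index 4: u0 ∈ [1/18, 29/360)
j=5 picked index 7: u0 ∈ [2/45, 97/360)
j=6 picked index 7: u0 ∈ [-1/15, 19/120)
j=7 picked index 8: u0 ∈ [17/360, 2/9)
j=8 picked index 8: u0 ∈ [-23/360, 1/9)
intersection: [1/18, 29/360)

1/18 29/360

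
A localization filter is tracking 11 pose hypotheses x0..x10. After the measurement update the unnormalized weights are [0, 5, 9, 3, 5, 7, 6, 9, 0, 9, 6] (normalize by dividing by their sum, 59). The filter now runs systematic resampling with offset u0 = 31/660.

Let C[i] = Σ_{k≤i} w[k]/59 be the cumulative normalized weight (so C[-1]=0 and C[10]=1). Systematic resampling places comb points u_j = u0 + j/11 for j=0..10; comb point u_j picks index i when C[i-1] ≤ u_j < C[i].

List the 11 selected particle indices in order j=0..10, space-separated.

C = [0, 5/59, 14/59, 17/59, 22/59, 29/59, 35/59, 44/59, 44/59, 53/59, 1]
j=0: u_0=31/660 ∈ [0, 5/59) → index 1
j=1: u_1=91/660 ∈ [5/59, 14/59) → index 2
j=2: u_2=151/660 ∈ [5/59, 14/59) → index 2
j=3: u_3=211/660 ∈ [17/59, 22/59) → index 4
j=4: u_4=271/660 ∈ [22/59, 29/59) → index 5
j=5: u_5=331/660 ∈ [29/59, 35/59) → index 6
j=6: u_6=391/660 ∈ [29/59, 35/59) → index 6
j=7: u_7=41/60 ∈ [35/59, 44/59) → index 7
j=8: u_8=511/660 ∈ [44/59, 53/59) → index 9
j=9: u_9=571/660 ∈ [44/59, 53/59) → index 9
j=10: u_10=631/660 ∈ [53/59, 1) → index 10

1 2 2 4 5 6 6 7 9 9 10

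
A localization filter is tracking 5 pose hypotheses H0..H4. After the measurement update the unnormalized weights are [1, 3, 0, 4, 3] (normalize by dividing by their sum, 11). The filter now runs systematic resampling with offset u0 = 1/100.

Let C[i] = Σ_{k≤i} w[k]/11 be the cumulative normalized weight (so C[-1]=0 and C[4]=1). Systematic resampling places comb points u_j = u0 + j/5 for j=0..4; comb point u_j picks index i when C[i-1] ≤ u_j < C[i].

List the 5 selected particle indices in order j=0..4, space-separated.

C = [1/11, 4/11, 4/11, 8/11, 1]
j=0: u_0=1/100 ∈ [0, 1/11) → index 0
j=1: u_1=21/100 ∈ [1/11, 4/11) → index 1
j=2: u_2=41/100 ∈ [4/11, 8/11) → index 3
j=3: u_3=61/100 ∈ [4/11, 8/11) → index 3
j=4: u_4=81/100 ∈ [8/11, 1) → index 4

0 1 3 3 4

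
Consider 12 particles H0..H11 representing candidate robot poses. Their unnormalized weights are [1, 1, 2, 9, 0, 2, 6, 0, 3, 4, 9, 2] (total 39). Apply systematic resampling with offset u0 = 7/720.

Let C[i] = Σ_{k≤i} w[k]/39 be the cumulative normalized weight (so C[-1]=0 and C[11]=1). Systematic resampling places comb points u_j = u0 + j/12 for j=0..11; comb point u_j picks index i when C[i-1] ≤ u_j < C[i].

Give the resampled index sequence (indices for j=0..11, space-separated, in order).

0 2 3 3 5 6 6 8 9 10 10 10

C = [1/39, 2/39, 4/39, 1/3, 1/3, 5/13, 7/13, 7/13, 8/13, 28/39, 37/39, 1]
j=0: u_0=7/720 ∈ [0, 1/39) → index 0
j=1: u_1=67/720 ∈ [2/39, 4/39) → index 2
j=2: u_2=127/720 ∈ [4/39, 1/3) → index 3
j=3: u_3=187/720 ∈ [4/39, 1/3) → index 3
j=4: u_4=247/720 ∈ [1/3, 5/13) → index 5
j=5: u_5=307/720 ∈ [5/13, 7/13) → index 6
j=6: u_6=367/720 ∈ [5/13, 7/13) → index 6
j=7: u_7=427/720 ∈ [7/13, 8/13) → index 8
j=8: u_8=487/720 ∈ [8/13, 28/39) → index 9
j=9: u_9=547/720 ∈ [28/39, 37/39) → index 10
j=10: u_10=607/720 ∈ [28/39, 37/39) → index 10
j=11: u_11=667/720 ∈ [28/39, 37/39) → index 10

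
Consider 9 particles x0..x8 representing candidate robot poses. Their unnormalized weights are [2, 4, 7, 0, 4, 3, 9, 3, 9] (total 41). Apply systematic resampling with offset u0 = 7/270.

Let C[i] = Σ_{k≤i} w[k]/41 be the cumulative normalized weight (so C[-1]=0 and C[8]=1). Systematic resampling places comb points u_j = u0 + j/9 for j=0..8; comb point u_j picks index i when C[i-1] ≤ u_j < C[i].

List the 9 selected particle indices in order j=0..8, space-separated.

C = [2/41, 6/41, 13/41, 13/41, 17/41, 20/41, 29/41, 32/41, 1]
j=0: u_0=7/270 ∈ [0, 2/41) → index 0
j=1: u_1=37/270 ∈ [2/41, 6/41) → index 1
j=2: u_2=67/270 ∈ [6/41, 13/41) → index 2
j=3: u_3=97/270 ∈ [13/41, 17/41) → index 4
j=4: u_4=127/270 ∈ [17/41, 20/41) → index 5
j=5: u_5=157/270 ∈ [20/41, 29/41) → index 6
j=6: u_6=187/270 ∈ [20/41, 29/41) → index 6
j=7: u_7=217/270 ∈ [32/41, 1) → index 8
j=8: u_8=247/270 ∈ [32/41, 1) → index 8

0 1 2 4 5 6 6 8 8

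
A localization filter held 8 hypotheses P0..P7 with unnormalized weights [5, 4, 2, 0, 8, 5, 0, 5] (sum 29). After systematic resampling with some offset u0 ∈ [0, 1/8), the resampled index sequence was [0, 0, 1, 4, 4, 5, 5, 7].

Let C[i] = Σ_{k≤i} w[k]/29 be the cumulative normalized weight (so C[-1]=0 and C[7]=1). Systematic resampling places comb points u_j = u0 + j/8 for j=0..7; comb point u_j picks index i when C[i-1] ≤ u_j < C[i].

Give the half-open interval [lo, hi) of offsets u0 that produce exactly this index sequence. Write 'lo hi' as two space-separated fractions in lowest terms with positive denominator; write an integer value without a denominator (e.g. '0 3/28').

C = [5/29, 9/29, 11/29, 11/29, 19/29, 24/29, 24/29, 1]
j=0 picked index 0: u0 ∈ [0, 5/29)
j=1 picked index 0: u0 ∈ [-1/8, 11/232)
j=2 picked index 1: u0 ∈ [-9/116, 7/116)
j=3 picked index 4: u0 ∈ [1/232, 65/232)
j=4 picked index 4: u0 ∈ [-7/58, 9/58)
j=5 picked index 5: u0 ∈ [7/232, 47/232)
j=6 picked index 5: u0 ∈ [-11/116, 9/116)
j=7 picked index 7: u0 ∈ [-11/232, 1/8)
intersection: [7/232, 11/232)

7/232 11/232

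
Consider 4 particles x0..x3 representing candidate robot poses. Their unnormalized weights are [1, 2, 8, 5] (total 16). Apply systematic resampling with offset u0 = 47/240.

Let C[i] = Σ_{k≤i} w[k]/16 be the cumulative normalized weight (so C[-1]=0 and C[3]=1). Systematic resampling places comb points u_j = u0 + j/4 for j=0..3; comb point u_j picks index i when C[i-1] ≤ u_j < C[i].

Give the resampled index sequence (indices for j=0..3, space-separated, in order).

2 2 3 3

C = [1/16, 3/16, 11/16, 1]
j=0: u_0=47/240 ∈ [3/16, 11/16) → index 2
j=1: u_1=107/240 ∈ [3/16, 11/16) → index 2
j=2: u_2=167/240 ∈ [11/16, 1) → index 3
j=3: u_3=227/240 ∈ [11/16, 1) → index 3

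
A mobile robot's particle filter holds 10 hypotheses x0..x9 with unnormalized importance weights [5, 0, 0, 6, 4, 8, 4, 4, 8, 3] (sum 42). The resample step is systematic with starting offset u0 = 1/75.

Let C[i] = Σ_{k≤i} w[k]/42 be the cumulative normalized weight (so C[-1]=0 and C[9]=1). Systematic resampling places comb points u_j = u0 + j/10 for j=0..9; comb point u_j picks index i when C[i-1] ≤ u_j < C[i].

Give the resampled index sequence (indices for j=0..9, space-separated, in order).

0 0 3 4 5 5 6 7 8 8

C = [5/42, 5/42, 5/42, 11/42, 5/14, 23/42, 9/14, 31/42, 13/14, 1]
j=0: u_0=1/75 ∈ [0, 5/42) → index 0
j=1: u_1=17/150 ∈ [0, 5/42) → index 0
j=2: u_2=16/75 ∈ [5/42, 11/42) → index 3
j=3: u_3=47/150 ∈ [11/42, 5/14) → index 4
j=4: u_4=31/75 ∈ [5/14, 23/42) → index 5
j=5: u_5=77/150 ∈ [5/14, 23/42) → index 5
j=6: u_6=46/75 ∈ [23/42, 9/14) → index 6
j=7: u_7=107/150 ∈ [9/14, 31/42) → index 7
j=8: u_8=61/75 ∈ [31/42, 13/14) → index 8
j=9: u_9=137/150 ∈ [31/42, 13/14) → index 8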